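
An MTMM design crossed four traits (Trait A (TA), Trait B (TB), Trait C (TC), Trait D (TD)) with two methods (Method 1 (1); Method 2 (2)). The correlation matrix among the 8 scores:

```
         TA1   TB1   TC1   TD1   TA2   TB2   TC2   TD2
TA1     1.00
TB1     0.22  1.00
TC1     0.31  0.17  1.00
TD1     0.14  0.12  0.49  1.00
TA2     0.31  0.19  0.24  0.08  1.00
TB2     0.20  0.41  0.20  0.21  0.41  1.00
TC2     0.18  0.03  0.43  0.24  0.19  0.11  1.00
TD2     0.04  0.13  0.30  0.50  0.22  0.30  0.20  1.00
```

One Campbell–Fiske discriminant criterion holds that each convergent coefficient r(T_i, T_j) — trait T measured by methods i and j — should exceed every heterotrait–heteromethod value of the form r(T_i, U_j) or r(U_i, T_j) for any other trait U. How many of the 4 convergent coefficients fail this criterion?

Convergent coefficients and their comparison sets:
TA (methods 1·2): 0.31 vs {0.20, 0.19, 0.18, 0.24, 0.04, 0.08} → pass.
TB (methods 1·2): 0.41 vs {0.19, 0.20, 0.03, 0.20, 0.13, 0.21} → pass.
TC (methods 1·2): 0.43 vs {0.24, 0.18, 0.20, 0.03, 0.30, 0.24} → pass.
TD (methods 1·2): 0.50 vs {0.08, 0.04, 0.21, 0.13, 0.24, 0.30} → pass.
0 of 4 fail.

0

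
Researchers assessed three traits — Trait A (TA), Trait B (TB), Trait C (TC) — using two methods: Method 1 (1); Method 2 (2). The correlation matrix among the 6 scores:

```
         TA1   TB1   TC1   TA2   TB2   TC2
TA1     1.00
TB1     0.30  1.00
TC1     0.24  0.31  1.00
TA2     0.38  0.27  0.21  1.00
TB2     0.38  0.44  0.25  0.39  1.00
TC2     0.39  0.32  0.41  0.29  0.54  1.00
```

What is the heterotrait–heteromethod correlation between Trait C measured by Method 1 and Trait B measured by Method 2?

0.25

Different traits and methods: r(TC1, TB2) = 0.25.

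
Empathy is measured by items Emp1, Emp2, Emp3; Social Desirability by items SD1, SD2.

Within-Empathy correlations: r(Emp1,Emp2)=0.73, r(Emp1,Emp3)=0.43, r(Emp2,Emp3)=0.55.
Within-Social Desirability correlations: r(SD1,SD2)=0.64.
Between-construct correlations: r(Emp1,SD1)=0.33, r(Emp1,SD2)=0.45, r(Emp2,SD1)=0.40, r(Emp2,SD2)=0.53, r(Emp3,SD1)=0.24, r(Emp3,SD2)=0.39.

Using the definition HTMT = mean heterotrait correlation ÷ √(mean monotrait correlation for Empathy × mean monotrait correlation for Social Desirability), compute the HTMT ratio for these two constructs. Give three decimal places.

0.646

Mean between = 2.34/6 = 0.3900.
Mean within-Emp = 1.71/3 = 0.5700; mean within-SD = 0.64/1 = 0.6400.
Geometric mean = √(0.5700 × 0.6400) = 0.6040.
HTMT = 0.3900 / 0.6040 = 0.646.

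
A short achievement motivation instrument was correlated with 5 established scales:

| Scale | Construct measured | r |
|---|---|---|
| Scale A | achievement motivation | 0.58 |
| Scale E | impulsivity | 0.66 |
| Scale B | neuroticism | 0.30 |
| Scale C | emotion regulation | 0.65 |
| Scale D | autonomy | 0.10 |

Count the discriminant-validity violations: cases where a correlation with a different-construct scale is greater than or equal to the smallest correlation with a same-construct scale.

Convergent (same construct = achievement motivation): Scale A.
Smallest convergent = 0.58. Discriminant values: 0.66, 0.30, 0.65, 0.10; count ≥ 0.58 → 2.

2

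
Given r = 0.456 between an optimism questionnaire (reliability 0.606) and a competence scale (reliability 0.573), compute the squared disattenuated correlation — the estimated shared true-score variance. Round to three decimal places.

0.599

Disattenuated r = 0.456 / √(0.606 × 0.573) = 0.456 / 0.5893 = 0.7738.
Shared true-score variance = 0.7738² = 0.5988 ≈ 0.599.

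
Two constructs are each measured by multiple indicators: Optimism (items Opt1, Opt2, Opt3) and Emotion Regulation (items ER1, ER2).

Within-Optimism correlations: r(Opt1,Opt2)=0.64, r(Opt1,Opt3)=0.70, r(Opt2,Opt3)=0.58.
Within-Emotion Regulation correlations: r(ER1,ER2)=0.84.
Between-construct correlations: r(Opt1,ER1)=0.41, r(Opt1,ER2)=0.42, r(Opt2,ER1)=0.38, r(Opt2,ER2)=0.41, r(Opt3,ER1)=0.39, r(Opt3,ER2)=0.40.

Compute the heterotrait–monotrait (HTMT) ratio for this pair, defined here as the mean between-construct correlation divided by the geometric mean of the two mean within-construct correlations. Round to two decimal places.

0.55

Mean between = 2.41/6 = 0.4017.
Mean within-Opt = 1.92/3 = 0.6400; mean within-ER = 0.84/1 = 0.8400.
Geometric mean = √(0.6400 × 0.8400) = 0.7332.
HTMT = 0.4017 / 0.7332 = 0.55.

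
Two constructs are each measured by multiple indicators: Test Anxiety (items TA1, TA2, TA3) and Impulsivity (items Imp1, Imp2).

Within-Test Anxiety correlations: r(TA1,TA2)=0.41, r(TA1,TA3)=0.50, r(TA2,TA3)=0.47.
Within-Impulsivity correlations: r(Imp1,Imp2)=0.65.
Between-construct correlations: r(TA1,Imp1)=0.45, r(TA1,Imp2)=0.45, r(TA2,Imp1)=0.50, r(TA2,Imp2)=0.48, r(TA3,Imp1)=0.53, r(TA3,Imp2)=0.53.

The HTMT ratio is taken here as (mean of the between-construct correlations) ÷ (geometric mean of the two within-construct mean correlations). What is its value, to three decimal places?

Between-construct mean = 2.94/6 = 0.4900.
Mean within-TA = 1.38/3 = 0.4600; mean within-Imp = 0.65/1 = 0.6500.
Geometric mean = √(0.4600 × 0.6500) = 0.5468.
HTMT = 0.4900 / 0.5468 = 0.896.

0.896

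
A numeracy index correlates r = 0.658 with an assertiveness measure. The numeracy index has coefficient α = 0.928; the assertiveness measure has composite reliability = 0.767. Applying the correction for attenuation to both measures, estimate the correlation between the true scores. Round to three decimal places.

r_true = r_obs / √(r_xx · r_yy) = 0.658 / √(0.928 × 0.767) = 0.658 / √0.711776 = 0.658 / 0.8437 ≈ 0.780.

0.780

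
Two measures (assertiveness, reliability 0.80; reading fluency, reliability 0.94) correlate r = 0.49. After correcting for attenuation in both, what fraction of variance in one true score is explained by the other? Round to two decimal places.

0.32

Disattenuated r = 0.49 / √(0.80 × 0.94) = 0.49 / 0.8672 = 0.5650.
Shared true-score variance = 0.5650² = 0.3192 ≈ 0.32.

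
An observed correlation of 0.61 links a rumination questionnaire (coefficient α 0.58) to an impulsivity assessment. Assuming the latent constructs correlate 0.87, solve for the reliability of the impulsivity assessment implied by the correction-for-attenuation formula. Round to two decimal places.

0.85

r_true = r_obs / √(r_xx · r_yy) ⇒ 0.87 = 0.61 / √(0.58 · r_yy).
√(0.58 · r_yy) = 0.61 / 0.87 = 0.7011; 0.58 · r_yy = 0.4915; r_yy = 0.4915 / 0.58 ≈ 0.85.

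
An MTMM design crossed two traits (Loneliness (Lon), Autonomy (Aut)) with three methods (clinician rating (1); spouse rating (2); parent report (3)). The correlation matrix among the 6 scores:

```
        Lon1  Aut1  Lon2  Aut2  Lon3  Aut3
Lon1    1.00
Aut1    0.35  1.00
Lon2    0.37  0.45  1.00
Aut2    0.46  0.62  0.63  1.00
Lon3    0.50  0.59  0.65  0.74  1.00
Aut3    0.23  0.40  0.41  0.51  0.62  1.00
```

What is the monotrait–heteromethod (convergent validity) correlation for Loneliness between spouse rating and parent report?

0.65

Same trait (Lon), different methods: r(Lon2, Lon3) = 0.65.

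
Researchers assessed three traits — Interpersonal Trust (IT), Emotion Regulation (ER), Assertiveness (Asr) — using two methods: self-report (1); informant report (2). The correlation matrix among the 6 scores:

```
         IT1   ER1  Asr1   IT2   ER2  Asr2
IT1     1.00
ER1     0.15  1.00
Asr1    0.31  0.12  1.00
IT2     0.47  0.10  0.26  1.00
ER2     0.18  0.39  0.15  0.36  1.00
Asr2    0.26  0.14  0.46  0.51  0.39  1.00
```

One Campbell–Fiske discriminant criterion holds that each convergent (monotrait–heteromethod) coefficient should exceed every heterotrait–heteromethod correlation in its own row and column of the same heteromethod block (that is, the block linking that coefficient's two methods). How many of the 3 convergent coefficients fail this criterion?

0

Each convergent coefficient versus the relevant comparison correlations:
IT (methods 1·2): 0.47 vs {0.18, 0.10, 0.26, 0.26} → pass.
ER (methods 1·2): 0.39 vs {0.10, 0.18, 0.14, 0.15} → pass.
Asr (methods 1·2): 0.46 vs {0.26, 0.26, 0.15, 0.14} → pass.
0 of 3 fail.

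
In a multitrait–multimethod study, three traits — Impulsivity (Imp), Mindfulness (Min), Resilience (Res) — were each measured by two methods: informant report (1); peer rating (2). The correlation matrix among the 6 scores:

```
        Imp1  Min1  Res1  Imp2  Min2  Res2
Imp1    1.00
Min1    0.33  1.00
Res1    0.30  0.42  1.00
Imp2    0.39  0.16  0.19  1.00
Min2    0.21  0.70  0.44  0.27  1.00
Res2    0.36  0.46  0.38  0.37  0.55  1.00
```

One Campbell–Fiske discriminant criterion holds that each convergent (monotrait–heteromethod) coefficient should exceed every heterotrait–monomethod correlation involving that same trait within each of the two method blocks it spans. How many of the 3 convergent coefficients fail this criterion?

1

Each convergent coefficient versus the relevant comparison correlations:
Imp (methods 1·2): 0.39 vs {0.33, 0.27, 0.30, 0.37} → pass.
Min (methods 1·2): 0.70 vs {0.33, 0.27, 0.42, 0.55} → pass.
Res (methods 1·2): 0.38 vs {0.30, 0.37, 0.42, 0.55} → fail.
1 of 3 fail.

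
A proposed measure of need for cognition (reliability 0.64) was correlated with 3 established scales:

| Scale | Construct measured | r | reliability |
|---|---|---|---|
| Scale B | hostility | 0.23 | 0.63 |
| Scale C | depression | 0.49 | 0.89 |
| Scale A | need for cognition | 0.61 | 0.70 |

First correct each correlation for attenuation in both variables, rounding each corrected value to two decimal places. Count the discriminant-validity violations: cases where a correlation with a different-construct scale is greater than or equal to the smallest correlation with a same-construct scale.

0

Disattenuated r (r / √(r_scale · r_new)):
  Scale B (disc): 0.23 / √(0.63·0.64) = 0.36
  Scale C (disc): 0.49 / √(0.89·0.64) = 0.65
  Scale A (conv): 0.61 / √(0.70·0.64) = 0.91
Smallest convergent = 0.91. Discriminant values: 0.36, 0.65; count ≥ 0.91 → 0.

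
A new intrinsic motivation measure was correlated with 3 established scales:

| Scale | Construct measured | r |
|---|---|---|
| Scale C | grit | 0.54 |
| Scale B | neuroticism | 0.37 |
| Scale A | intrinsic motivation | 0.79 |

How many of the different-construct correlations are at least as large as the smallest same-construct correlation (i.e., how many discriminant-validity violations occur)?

Convergent (same construct = intrinsic motivation): Scale A.
Smallest convergent = 0.79. Discriminant values: 0.54, 0.37; count ≥ 0.79 → 0.

0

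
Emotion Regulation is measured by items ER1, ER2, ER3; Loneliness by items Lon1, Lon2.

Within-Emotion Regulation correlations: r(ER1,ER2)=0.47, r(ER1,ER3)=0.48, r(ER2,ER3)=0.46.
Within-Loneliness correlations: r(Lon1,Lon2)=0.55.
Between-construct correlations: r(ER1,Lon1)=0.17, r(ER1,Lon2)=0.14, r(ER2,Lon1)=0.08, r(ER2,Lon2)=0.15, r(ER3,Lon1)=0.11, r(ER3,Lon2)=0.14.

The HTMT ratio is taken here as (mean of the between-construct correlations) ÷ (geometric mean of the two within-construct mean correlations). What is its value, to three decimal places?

0.259

Between-construct mean = 0.79/6 = 0.1317.
Mean within-ER = 1.41/3 = 0.4700; mean within-Lon = 0.55/1 = 0.5500.
Geometric mean = √(0.4700 × 0.5500) = 0.5084.
HTMT = 0.1317 / 0.5084 = 0.259.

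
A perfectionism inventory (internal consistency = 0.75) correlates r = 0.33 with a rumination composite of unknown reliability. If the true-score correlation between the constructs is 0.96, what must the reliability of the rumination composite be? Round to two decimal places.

0.16

r_true = r_obs / √(r_xx · r_yy) ⇒ 0.96 = 0.33 / √(0.75 · r_yy).
√(0.75 · r_yy) = 0.33 / 0.96 = 0.3438; 0.75 · r_yy = 0.1182; r_yy = 0.1182 / 0.75 ≈ 0.16.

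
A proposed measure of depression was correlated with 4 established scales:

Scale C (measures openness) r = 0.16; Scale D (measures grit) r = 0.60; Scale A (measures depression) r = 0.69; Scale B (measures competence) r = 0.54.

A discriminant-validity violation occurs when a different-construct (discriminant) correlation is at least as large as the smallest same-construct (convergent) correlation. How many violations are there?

0

Convergent (same construct = depression): Scale A.
Smallest convergent = 0.69. Discriminant values: 0.16, 0.60, 0.54; count ≥ 0.69 → 0.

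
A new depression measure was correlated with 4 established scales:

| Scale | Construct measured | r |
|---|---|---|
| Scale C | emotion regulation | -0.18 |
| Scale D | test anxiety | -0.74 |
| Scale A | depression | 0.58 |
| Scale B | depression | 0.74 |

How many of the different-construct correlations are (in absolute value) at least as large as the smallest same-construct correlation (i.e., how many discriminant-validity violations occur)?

1

Convergent (same construct = depression): Scale A, Scale B.
Smallest convergent = 0.58. Discriminant |r|: 0.18, 0.74; count ≥ 0.58 → 1.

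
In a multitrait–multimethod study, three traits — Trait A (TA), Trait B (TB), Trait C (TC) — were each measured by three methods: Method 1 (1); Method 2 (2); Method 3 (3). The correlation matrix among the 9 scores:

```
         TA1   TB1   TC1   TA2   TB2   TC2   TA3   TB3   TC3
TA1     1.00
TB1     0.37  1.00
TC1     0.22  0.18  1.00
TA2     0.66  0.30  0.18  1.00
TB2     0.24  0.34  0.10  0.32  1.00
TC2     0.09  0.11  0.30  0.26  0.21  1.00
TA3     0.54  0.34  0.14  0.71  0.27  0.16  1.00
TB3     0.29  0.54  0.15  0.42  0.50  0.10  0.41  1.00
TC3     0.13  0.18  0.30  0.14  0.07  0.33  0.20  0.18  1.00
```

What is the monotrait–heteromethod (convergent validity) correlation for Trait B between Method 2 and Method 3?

0.50

Same trait (TB), different methods: r(TB2, TB3) = 0.50.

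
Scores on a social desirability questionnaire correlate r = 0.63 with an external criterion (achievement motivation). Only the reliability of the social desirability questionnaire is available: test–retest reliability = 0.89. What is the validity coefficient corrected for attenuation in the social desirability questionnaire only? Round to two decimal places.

Single correction: r_c = r_obs / √r_xx = 0.63 / √0.89 = 0.63 / 0.9434 ≈ 0.67.

0.67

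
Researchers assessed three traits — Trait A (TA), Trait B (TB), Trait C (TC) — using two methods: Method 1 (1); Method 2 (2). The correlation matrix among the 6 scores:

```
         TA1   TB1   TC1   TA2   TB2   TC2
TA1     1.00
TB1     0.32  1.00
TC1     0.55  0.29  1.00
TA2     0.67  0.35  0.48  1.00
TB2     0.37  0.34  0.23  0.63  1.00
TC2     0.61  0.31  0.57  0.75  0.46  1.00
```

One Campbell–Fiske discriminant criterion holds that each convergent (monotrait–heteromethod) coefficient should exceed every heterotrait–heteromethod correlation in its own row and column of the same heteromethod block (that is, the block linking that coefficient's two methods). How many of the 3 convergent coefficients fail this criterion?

2

Each convergent coefficient versus the relevant comparison correlations:
TA (methods 1·2): 0.67 vs {0.37, 0.35, 0.61, 0.48} → pass.
TB (methods 1·2): 0.34 vs {0.35, 0.37, 0.31, 0.23} → fail.
TC (methods 1·2): 0.57 vs {0.48, 0.61, 0.23, 0.31} → fail.
2 of 3 fail.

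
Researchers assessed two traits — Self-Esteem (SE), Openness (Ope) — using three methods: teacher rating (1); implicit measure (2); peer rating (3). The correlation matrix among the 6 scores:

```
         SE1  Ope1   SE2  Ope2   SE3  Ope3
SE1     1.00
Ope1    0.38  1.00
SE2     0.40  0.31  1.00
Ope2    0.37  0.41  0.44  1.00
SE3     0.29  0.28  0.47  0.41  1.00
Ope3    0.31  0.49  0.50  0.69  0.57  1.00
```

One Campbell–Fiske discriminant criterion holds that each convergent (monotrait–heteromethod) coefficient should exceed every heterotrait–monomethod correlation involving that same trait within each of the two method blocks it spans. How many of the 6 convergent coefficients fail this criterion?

5

Checking each validity diagonal entry against its comparison values:
SE (methods 1·2): 0.40 vs {0.38, 0.44} → fail.
SE (methods 1·3): 0.29 vs {0.38, 0.57} → fail.
SE (methods 2·3): 0.47 vs {0.44, 0.57} → fail.
Ope (methods 1·2): 0.41 vs {0.38, 0.44} → fail.
Ope (methods 1·3): 0.49 vs {0.38, 0.57} → fail.
Ope (methods 2·3): 0.69 vs {0.44, 0.57} → pass.
5 of 6 fail.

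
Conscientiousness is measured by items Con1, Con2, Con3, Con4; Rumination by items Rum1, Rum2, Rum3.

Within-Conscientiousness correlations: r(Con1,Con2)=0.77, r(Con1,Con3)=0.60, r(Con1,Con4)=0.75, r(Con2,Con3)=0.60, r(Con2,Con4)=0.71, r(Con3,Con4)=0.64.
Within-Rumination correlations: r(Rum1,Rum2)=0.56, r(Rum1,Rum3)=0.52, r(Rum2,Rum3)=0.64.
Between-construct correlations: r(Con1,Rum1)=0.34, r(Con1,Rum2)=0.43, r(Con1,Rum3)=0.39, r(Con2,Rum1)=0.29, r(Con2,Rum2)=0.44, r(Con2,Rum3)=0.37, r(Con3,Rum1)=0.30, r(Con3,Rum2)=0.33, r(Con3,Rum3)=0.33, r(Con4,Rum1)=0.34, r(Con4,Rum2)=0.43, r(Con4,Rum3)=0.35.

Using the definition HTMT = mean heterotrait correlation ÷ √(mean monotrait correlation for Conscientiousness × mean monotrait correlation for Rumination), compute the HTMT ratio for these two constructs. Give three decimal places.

0.580

Between-construct mean = 4.34/12 = 0.3617.
Mean within-Con = 4.07/6 = 0.6783; mean within-Rum = 1.72/3 = 0.5733.
Geometric mean = √(0.6783 × 0.5733) = 0.6236.
HTMT = 0.3617 / 0.6236 = 0.580.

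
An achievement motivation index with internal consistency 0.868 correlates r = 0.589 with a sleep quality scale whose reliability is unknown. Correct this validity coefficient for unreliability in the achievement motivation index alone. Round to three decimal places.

0.632

Single correction: r_c = r_obs / √r_xx = 0.589 / √0.868 = 0.589 / 0.9317 ≈ 0.632.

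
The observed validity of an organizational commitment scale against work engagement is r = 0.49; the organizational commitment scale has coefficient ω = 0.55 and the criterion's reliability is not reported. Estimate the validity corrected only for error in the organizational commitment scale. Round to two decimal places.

Single correction: r_c = r_obs / √r_xx = 0.49 / √0.55 = 0.49 / 0.7416 ≈ 0.66.

0.66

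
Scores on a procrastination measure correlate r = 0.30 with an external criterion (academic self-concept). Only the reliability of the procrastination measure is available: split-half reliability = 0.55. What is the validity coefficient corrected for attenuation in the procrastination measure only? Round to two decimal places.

Single correction: r_c = r_obs / √r_xx = 0.30 / √0.55 = 0.30 / 0.7416 ≈ 0.40.

0.40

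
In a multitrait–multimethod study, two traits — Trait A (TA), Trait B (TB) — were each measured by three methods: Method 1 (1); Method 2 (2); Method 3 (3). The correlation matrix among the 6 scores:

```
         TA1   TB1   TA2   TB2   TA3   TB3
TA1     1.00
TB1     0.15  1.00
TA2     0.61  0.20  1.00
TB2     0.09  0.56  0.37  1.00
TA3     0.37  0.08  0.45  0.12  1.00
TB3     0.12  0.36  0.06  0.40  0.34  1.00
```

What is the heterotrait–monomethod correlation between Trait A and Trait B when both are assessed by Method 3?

0.34

Different traits, same method: r(TA3, TB3) = 0.34.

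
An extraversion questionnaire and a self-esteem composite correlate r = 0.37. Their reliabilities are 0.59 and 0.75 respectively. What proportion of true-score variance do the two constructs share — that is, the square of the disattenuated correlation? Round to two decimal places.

0.31

Disattenuated r = 0.37 / √(0.59 × 0.75) = 0.37 / 0.6652 = 0.5562.
Shared true-score variance = 0.5562² = 0.3094 ≈ 0.31.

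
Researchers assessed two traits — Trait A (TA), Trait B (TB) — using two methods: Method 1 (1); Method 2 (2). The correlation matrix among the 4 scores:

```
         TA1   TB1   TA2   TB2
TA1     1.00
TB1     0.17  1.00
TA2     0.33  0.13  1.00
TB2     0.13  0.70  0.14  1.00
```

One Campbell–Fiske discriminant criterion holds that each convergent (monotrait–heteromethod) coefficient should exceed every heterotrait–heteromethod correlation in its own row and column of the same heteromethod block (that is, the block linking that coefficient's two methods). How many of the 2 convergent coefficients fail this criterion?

Convergent coefficients and their comparison sets:
TA (methods 1·2): 0.33 vs {0.13, 0.13} → pass.
TB (methods 1·2): 0.70 vs {0.13, 0.13} → pass.
0 of 2 fail.

0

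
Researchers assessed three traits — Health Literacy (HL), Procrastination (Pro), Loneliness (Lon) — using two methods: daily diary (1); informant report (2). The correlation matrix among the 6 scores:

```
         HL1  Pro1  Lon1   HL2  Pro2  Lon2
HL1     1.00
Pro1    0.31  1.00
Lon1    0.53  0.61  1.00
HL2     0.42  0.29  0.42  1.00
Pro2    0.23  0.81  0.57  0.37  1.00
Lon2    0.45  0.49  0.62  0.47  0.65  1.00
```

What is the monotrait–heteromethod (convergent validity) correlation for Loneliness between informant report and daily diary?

0.62

Same trait (Lon), different methods: r(Lon2, Lon1) = 0.62.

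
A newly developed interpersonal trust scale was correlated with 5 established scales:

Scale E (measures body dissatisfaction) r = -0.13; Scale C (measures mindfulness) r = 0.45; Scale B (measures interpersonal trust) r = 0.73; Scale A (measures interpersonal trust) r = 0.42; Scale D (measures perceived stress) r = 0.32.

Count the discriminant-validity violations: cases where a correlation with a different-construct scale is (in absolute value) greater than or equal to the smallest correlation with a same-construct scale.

1

Convergent (same construct = interpersonal trust): Scale B, Scale A.
Smallest convergent = 0.42. Discriminant |r|: 0.13, 0.45, 0.32; count ≥ 0.42 → 1.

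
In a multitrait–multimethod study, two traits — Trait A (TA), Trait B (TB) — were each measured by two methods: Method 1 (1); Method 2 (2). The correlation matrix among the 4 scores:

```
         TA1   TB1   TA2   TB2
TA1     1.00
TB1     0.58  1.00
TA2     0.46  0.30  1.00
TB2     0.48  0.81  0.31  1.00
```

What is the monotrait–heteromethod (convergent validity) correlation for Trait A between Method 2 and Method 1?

Same trait (TA), different methods: r(TA2, TA1) = 0.46.

0.46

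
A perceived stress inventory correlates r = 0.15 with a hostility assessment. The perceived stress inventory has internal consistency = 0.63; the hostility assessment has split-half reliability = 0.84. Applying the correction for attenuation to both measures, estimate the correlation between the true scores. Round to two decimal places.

0.21

r_true = r_obs / √(r_xx · r_yy) = 0.15 / √(0.63 × 0.84) = 0.15 / √0.5292 = 0.15 / 0.7275 ≈ 0.21.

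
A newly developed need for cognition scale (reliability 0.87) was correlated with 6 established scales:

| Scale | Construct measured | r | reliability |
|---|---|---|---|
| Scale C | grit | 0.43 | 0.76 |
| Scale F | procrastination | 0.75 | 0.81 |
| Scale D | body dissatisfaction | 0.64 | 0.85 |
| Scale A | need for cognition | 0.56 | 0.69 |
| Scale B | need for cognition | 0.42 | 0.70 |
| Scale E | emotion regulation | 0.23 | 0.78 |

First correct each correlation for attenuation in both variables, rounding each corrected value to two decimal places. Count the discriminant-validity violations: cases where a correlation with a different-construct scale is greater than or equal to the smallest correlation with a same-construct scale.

2

Disattenuated r (r / √(r_scale · r_new)):
  Scale C (disc): 0.43 / √(0.76·0.87) = 0.53
  Scale F (disc): 0.75 / √(0.81·0.87) = 0.89
  Scale D (disc): 0.64 / √(0.85·0.87) = 0.74
  Scale A (conv): 0.56 / √(0.69·0.87) = 0.72
  Scale B (conv): 0.42 / √(0.70·0.87) = 0.54
  Scale E (disc): 0.23 / √(0.78·0.87) = 0.28
Smallest convergent = 0.54. Discriminant values: 0.53, 0.89, 0.74, 0.28; count ≥ 0.54 → 2.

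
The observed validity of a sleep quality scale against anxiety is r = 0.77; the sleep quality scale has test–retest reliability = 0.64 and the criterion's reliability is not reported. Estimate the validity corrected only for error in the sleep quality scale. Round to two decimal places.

Single correction: r_c = r_obs / √r_xx = 0.77 / √0.64 = 0.77 / 0.8000 ≈ 0.96.

0.96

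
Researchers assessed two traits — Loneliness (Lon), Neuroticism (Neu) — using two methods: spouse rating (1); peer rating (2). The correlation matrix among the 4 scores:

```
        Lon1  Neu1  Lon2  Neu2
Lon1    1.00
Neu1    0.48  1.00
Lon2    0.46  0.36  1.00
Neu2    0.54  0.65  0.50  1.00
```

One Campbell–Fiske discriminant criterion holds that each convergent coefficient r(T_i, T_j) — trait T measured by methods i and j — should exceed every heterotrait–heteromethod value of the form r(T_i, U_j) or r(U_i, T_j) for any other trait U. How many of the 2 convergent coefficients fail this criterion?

1

Checking each validity diagonal entry against its comparison values:
Lon (methods 1·2): 0.46 vs {0.54, 0.36} → fail.
Neu (methods 1·2): 0.65 vs {0.36, 0.54} → pass.
1 of 2 fail.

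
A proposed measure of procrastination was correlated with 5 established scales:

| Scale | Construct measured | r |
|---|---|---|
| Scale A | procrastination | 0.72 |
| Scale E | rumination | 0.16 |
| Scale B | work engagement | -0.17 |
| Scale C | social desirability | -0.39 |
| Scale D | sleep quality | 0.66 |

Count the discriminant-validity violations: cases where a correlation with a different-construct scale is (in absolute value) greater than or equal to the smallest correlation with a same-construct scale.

Convergent (same construct = procrastination): Scale A.
Smallest convergent = 0.72. Discriminant |r|: 0.16, 0.17, 0.39, 0.66; count ≥ 0.72 → 0.

0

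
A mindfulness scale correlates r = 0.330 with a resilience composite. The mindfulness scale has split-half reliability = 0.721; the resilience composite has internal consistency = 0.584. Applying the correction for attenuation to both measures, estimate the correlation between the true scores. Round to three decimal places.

0.509

r_true = r_obs / √(r_xx · r_yy) = 0.330 / √(0.721 × 0.584) = 0.330 / √0.421064 = 0.330 / 0.6489 ≈ 0.509.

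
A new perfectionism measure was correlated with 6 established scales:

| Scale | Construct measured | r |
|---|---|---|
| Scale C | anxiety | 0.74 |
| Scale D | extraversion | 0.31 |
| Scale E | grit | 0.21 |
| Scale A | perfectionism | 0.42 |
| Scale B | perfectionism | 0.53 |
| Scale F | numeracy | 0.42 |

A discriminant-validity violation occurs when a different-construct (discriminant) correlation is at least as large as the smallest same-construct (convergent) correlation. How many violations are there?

2

Convergent (same construct = perfectionism): Scale A, Scale B.
Smallest convergent = 0.42. Discriminant values: 0.74, 0.31, 0.21, 0.42; count ≥ 0.42 → 2.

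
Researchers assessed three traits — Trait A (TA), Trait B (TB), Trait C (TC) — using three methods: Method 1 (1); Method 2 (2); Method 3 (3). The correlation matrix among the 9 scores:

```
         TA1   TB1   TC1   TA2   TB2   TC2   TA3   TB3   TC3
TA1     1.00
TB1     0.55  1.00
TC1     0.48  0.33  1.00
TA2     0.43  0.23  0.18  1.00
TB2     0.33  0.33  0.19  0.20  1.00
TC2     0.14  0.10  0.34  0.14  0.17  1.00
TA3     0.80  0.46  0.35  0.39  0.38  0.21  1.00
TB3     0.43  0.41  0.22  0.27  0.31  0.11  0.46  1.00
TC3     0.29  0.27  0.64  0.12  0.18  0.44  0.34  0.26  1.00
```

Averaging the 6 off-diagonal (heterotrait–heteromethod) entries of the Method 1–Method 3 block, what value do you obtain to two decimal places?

HTHM values (method 1 × method 3): 0.43, 0.29, 0.46, 0.27, 0.35, 0.22; mean = 2.02/6 = 0.34.

0.34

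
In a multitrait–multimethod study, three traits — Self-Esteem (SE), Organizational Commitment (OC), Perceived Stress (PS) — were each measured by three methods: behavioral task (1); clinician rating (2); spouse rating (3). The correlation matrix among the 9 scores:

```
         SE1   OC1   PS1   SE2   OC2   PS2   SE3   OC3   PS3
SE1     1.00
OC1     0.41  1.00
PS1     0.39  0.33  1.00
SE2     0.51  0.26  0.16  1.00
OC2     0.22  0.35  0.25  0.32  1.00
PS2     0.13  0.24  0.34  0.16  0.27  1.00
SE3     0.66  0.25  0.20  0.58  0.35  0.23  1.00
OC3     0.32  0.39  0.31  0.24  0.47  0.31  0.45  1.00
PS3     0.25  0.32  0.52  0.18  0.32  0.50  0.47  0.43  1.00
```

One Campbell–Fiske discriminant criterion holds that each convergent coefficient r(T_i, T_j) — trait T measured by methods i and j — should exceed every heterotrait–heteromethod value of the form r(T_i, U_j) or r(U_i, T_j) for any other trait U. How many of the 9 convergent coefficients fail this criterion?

Each convergent coefficient versus the relevant comparison correlations:
SE (methods 1·2): 0.51 vs {0.22, 0.26, 0.13, 0.16} → pass.
SE (methods 1·3): 0.66 vs {0.32, 0.25, 0.25, 0.20} → pass.
SE (methods 2·3): 0.58 vs {0.24, 0.35, 0.18, 0.23} → pass.
OC (methods 1·2): 0.35 vs {0.26, 0.22, 0.24, 0.25} → pass.
OC (methods 1·3): 0.39 vs {0.25, 0.32, 0.32, 0.31} → pass.
OC (methods 2·3): 0.47 vs {0.35, 0.24, 0.32, 0.31} → pass.
PS (methods 1·2): 0.34 vs {0.16, 0.13, 0.25, 0.24} → pass.
PS (methods 1·3): 0.52 vs {0.20, 0.25, 0.31, 0.32} → pass.
PS (methods 2·3): 0.50 vs {0.23, 0.18, 0.31, 0.32} → pass.
0 of 9 fail.

0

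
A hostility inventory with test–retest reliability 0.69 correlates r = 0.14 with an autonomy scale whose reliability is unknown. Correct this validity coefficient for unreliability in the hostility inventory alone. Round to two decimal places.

Single correction: r_c = r_obs / √r_xx = 0.14 / √0.69 = 0.14 / 0.8307 ≈ 0.17.

0.17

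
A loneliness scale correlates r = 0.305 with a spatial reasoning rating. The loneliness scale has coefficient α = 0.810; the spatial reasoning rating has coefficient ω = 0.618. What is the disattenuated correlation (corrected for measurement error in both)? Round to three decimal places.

r_true = r_obs / √(r_xx · r_yy) = 0.305 / √(0.810 × 0.618) = 0.305 / √0.500580 = 0.305 / 0.7075 ≈ 0.431.

0.431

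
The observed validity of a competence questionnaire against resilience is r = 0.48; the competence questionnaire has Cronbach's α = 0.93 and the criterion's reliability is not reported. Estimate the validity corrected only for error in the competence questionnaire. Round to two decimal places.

Single correction: r_c = r_obs / √r_xx = 0.48 / √0.93 = 0.48 / 0.9644 ≈ 0.50.

0.50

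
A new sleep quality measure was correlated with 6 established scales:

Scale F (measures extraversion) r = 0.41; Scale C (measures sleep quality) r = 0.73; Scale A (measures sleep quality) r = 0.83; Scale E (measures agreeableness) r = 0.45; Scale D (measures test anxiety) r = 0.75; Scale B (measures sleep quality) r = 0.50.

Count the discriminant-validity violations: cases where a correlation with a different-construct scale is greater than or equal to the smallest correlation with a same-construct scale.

Convergent (same construct = sleep quality): Scale C, Scale A, Scale B.
Smallest convergent = 0.50. Discriminant values: 0.41, 0.45, 0.75; count ≥ 0.50 → 1.

1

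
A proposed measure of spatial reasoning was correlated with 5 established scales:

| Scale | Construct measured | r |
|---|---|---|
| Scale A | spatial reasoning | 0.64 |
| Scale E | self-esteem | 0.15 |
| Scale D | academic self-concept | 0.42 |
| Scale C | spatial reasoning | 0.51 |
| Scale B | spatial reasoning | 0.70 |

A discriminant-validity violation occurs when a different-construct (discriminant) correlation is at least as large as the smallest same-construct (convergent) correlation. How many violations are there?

0

Convergent (same construct = spatial reasoning): Scale A, Scale C, Scale B.
Smallest convergent = 0.51. Discriminant values: 0.15, 0.42; count ≥ 0.51 → 0.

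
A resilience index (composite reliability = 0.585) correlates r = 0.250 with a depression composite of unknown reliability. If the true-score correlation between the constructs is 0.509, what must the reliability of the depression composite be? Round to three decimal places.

0.412

r_true = r_obs / √(r_xx · r_yy) ⇒ 0.509 = 0.250 / √(0.585 · r_yy).
√(0.585 · r_yy) = 0.250 / 0.509 = 0.4912; 0.585 · r_yy = 0.2413; r_yy = 0.2413 / 0.585 ≈ 0.412.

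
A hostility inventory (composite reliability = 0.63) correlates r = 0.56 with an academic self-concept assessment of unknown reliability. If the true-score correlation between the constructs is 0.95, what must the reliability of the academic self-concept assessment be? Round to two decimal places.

r_true = r_obs / √(r_xx · r_yy) ⇒ 0.95 = 0.56 / √(0.63 · r_yy).
√(0.63 · r_yy) = 0.56 / 0.95 = 0.5895; 0.63 · r_yy = 0.3475; r_yy = 0.3475 / 0.63 ≈ 0.55.

0.55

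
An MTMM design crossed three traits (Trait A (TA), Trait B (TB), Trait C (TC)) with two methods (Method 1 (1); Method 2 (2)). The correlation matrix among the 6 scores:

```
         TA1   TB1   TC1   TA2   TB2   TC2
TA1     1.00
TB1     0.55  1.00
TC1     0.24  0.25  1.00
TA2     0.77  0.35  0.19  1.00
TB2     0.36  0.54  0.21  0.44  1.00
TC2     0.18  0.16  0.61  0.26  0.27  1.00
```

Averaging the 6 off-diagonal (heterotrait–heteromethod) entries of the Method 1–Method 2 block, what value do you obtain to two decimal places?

0.24

HTHM values (method 1 × method 2): 0.36, 0.18, 0.35, 0.16, 0.19, 0.21; mean = 1.45/6 = 0.24.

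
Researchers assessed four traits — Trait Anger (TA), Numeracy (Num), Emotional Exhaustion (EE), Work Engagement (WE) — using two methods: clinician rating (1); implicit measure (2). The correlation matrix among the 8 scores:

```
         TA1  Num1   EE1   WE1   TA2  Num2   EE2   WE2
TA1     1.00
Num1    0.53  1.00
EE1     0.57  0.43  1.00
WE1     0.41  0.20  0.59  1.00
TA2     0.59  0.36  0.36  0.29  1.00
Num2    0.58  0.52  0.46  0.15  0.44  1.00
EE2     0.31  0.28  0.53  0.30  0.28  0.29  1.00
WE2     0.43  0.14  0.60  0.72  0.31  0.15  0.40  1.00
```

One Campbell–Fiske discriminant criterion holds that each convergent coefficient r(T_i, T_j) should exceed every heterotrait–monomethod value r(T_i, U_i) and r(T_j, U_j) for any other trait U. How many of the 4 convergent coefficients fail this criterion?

2

Checking each validity diagonal entry against its comparison values:
TA (methods 1·2): 0.59 vs {0.53, 0.44, 0.57, 0.28, 0.41, 0.31} → pass.
Num (methods 1·2): 0.52 vs {0.53, 0.44, 0.43, 0.29, 0.20, 0.15} → fail.
EE (methods 1·2): 0.53 vs {0.57, 0.28, 0.43, 0.29, 0.59, 0.40} → fail.
WE (methods 1·2): 0.72 vs {0.41, 0.31, 0.20, 0.15, 0.59, 0.40} → pass.
2 of 4 fail.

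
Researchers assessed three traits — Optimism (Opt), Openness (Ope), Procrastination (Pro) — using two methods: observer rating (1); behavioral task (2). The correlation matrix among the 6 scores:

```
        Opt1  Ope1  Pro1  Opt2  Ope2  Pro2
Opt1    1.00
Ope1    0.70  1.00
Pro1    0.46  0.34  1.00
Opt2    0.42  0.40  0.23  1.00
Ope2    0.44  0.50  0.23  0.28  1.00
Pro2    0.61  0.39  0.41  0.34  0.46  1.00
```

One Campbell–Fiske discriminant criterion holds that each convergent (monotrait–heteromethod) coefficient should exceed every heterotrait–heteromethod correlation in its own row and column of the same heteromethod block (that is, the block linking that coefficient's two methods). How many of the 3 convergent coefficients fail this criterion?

Convergent coefficients and their comparison sets:
Opt (methods 1·2): 0.42 vs {0.44, 0.40, 0.61, 0.23} → fail.
Ope (methods 1·2): 0.50 vs {0.40, 0.44, 0.39, 0.23} → pass.
Pro (methods 1·2): 0.41 vs {0.23, 0.61, 0.23, 0.39} → fail.
2 of 3 fail.

2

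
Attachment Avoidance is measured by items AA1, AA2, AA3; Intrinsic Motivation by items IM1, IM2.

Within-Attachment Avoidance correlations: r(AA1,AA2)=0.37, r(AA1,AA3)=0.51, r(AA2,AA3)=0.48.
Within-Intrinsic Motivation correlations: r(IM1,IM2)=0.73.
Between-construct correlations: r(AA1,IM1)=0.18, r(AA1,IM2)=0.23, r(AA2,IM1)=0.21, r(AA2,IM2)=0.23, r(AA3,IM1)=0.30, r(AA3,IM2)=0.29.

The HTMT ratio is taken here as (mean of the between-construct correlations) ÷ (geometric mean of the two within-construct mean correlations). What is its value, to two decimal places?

Between-construct mean = 1.44/6 = 0.2400.
Mean within-AA = 1.36/3 = 0.4533; mean within-IM = 0.73/1 = 0.7300.
Geometric mean = √(0.4533 × 0.7300) = 0.5752.
HTMT = 0.2400 / 0.5752 = 0.42.

0.42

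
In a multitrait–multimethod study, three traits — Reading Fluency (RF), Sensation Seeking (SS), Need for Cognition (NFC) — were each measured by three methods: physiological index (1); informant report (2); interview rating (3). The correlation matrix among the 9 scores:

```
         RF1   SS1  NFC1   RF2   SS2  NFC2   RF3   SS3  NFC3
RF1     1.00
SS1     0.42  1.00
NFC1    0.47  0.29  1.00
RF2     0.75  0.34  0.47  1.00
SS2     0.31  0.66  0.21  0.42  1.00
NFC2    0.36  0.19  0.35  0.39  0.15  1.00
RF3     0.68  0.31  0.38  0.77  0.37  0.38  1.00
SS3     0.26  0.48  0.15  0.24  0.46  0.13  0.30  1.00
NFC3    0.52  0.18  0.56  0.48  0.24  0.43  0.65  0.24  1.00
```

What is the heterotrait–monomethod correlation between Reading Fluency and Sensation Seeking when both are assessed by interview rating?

0.30

Different traits, same method: r(RF3, SS3) = 0.30.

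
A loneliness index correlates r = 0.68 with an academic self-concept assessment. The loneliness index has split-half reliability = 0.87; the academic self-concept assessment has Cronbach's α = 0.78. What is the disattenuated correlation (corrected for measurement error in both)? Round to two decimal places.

0.83

r_true = r_obs / √(r_xx · r_yy) = 0.68 / √(0.87 × 0.78) = 0.68 / √0.6786 = 0.68 / 0.8238 ≈ 0.83.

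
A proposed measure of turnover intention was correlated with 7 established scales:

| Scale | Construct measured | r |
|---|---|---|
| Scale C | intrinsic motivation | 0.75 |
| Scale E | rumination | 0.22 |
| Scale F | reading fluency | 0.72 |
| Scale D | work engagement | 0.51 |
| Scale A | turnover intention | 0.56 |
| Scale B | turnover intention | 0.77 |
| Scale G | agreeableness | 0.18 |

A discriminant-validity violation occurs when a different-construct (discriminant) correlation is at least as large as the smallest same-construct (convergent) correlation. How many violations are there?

Convergent (same construct = turnover intention): Scale A, Scale B.
Smallest convergent = 0.56. Discriminant values: 0.75, 0.22, 0.72, 0.51, 0.18; count ≥ 0.56 → 2.

2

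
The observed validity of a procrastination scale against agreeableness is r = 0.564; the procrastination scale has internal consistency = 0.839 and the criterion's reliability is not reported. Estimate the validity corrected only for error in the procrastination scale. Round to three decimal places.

0.616

Single correction: r_c = r_obs / √r_xx = 0.564 / √0.839 = 0.564 / 0.9160 ≈ 0.616.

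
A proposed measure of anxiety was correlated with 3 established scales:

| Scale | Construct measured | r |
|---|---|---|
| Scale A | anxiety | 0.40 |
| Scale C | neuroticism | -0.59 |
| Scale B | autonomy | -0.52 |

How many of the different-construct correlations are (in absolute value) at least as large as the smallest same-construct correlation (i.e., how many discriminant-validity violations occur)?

2

Convergent (same construct = anxiety): Scale A.
Smallest convergent = 0.40. Discriminant |r|: 0.59, 0.52; count ≥ 0.40 → 2.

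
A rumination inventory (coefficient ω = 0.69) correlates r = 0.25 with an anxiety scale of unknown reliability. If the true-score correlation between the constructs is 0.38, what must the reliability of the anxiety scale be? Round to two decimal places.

0.63

r_true = r_obs / √(r_xx · r_yy) ⇒ 0.38 = 0.25 / √(0.69 · r_yy).
√(0.69 · r_yy) = 0.25 / 0.38 = 0.6579; 0.69 · r_yy = 0.4328; r_yy = 0.4328 / 0.69 ≈ 0.63.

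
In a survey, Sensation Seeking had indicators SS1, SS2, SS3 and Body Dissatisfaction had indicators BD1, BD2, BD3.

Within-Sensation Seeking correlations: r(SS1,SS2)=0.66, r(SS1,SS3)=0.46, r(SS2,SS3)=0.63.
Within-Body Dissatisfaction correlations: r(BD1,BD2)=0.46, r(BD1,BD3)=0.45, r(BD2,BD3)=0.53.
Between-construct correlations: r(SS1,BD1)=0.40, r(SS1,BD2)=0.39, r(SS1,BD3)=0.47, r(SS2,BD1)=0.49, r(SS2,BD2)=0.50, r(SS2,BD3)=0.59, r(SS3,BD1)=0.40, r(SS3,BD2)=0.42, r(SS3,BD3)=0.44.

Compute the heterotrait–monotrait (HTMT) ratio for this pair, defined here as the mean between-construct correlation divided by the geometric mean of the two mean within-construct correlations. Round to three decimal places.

Between-construct mean = 4.10/9 = 0.4556.
Mean within-SS = 1.75/3 = 0.5833; mean within-BD = 1.44/3 = 0.4800.
Geometric mean = √(0.5833 × 0.4800) = 0.5291.
HTMT = 0.4556 / 0.5291 = 0.861.

0.861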